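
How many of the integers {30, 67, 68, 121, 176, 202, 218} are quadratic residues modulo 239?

7

(30/239) = +1 → QR.
(67/239) = +1 → QR.
(68/239) = +1 → QR.
(121/239) = +1 → QR.
(176/239) = +1 → QR.
(202/239) = +1 → QR.
(218/239) = +1 → QR.
Total quadratic residues among the 7: 7.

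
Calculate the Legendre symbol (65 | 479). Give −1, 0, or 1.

-1

Euler's criterion: (65/479) ≡ 65^239 (mod 479).
65^2 ≡ 393 (mod 479)
65^4 ≡ 211 (mod 479)
65^8 ≡ 453 (mod 479)
65^16 ≡ 197 (mod 479)
65^32 ≡ 10 (mod 479)
65^64 ≡ 100 (mod 479)
65^128 ≡ 420 (mod 479)
65^239 = 65^(128+64+32+8+4+2+1) ≡ 478 (mod 479).
Result is 478 ≡ −1, so (65/479) = −1.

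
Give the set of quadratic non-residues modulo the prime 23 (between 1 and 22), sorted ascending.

5,7,10,11,14,15,17,19,20,21,22

Square k = 1,…,11 (k and 23−k give the same square):
1²=1, 2²=4, 3²=9, 4²=16, 5²≡2, 6²≡13, 7²≡3, 8²≡18, 9²≡12, 10²≡8, 11²≡6 (mod 23).
The residues are {1, 2, 3, 4, 6, 8, 9, 12, 13, 16, 18}; the non-residues are the remaining 11 nonzero classes.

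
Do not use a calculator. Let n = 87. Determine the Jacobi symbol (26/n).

1

Pull out 2: since 87 ≡ 7 (mod 8), (2/87) = +1.
Reciprocity: 13 ≡ 1 and 87 ≡ 3 (mod 4), so (13/87) = +(87/13).
Reduce top mod 13: now compute (9/13).
Reciprocity: 9 ≡ 1 and 13 ≡ 1 (mod 4), so (9/13) = +(13/9).
Reduce top mod 9: now compute (4/9).
Pull out 2^2: since 9 ≡ 1 (mod 8), (2/9) = +1, so (2/9)^2 = +1.
Reached (1/9) = 1. Collecting the sign flips along the way, the symbol is +1.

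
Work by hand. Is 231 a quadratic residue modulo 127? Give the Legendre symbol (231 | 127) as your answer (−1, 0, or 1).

Euler's criterion: (231/127) ≡ 104^63 (mod 127).
104^2 ≡ 21 (mod 127)
104^4 ≡ 60 (mod 127)
104^8 ≡ 44 (mod 127)
104^16 ≡ 31 (mod 127)
104^32 ≡ 72 (mod 127)
104^63 = 104^(32+16+8+4+2+1) ≡ 1 (mod 127).
Result is 1, so (231/127) = 1.

1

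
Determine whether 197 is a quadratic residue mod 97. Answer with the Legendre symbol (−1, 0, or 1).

1

Euler's criterion: (197/97) ≡ 3^48 (mod 97).
3^2 ≡ 9 (mod 97)
3^4 ≡ 81 (mod 97)
3^8 ≡ 62 (mod 97)
3^16 ≡ 61 (mod 97)
3^32 ≡ 35 (mod 97)
3^48 = 3^(32+16) ≡ 1 (mod 97).
Result is 1, so (197/97) = 1.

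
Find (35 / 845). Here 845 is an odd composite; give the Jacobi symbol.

0

Reciprocity: 35 ≡ 3 and 845 ≡ 1 (mod 4), so (35/845) = +(845/35).
Reduce top mod 35: now compute (5/35).
Reciprocity: 5 ≡ 1 and 35 ≡ 3 (mod 4), so (5/35) = +(35/5).
Reduce top mod 5: now compute (0/5).
Top reduces to 0: gcd > 1, so the symbol is 0.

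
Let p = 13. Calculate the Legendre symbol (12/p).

Pull out 2^2: since 13 ≡ 5 (mod 8), (2/13) = -1, so (2/13)^2 = +1.
Reciprocity: 3 ≡ 3 and 13 ≡ 1 (mod 4), so (3/13) = +(13/3).
Reduce top mod 3: now compute (1/3).
Reached (1/3) = 1. Collecting the sign flips along the way, the symbol is +1.

1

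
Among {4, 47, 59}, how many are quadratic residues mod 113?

(4/113) = +1 → QR.
(47/113) = -1 → non-residue.
(59/113) = -1 → non-residue.
Total quadratic residues among the 3: 1.

1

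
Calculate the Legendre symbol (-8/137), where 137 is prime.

Euler's criterion: (-8/137) ≡ 129^68 (mod 137).
129^2 ≡ 64 (mod 137)
129^4 ≡ 123 (mod 137)
129^8 ≡ 59 (mod 137)
129^16 ≡ 56 (mod 137)
129^32 ≡ 122 (mod 137)
129^64 ≡ 88 (mod 137)
129^68 = 129^(64+4) ≡ 1 (mod 137).
Result is 1, so (-8/137) = 1.

1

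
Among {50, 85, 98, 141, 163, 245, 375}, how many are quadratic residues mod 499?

(50/499) = -1 → non-residue.
(85/499) = -1 → non-residue.
(98/499) = -1 → non-residue.
(141/499) = -1 → non-residue.
(163/499) = -1 → non-residue.
(245/499) = +1 → QR.
(375/499) = -1 → non-residue.
Total quadratic residues among the 7: 1.

1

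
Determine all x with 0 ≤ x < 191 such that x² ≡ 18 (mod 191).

20, 171

Since 191 ≡ 3 (mod 4), a square root of 18 is 18^((191+1)/4) = 18^48 mod 191.
Repeated squaring: 18^2≡133, 18^4≡117, 18^8≡128, 18^16≡149, 18^32≡45 (mod 191).
18^48 = 18^(32+16) ≡ 20 (mod 191).
Check: 20² = 400 ≡ 18 (mod 191). The two roots are 20 and 171.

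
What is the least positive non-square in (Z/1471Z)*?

3

(2/1471) = +1, so 2 is a residue.
(3/1471) = −1, so 3 is the smallest positive non-residue mod 1471.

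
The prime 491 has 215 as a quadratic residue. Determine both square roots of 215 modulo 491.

151, 340

Since 491 ≡ 3 (mod 4), a square root of 215 is 215^((491+1)/4) = 215^123 mod 491.
Repeated squaring: 215^2≡71, 215^4≡131, 215^8≡467, 215^16≡85, 215^32≡351, 215^64≡451 (mod 491).
215^123 = 215^(64+32+16+8+2+1) ≡ 340 (mod 491).
Check: 340² = 115600 ≡ 215 (mod 491). The two roots are 151 and 340.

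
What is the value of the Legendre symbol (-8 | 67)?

1

Euler's criterion: (-8/67) ≡ 59^33 (mod 67).
59^2 ≡ 64 (mod 67)
59^4 ≡ 9 (mod 67)
59^8 ≡ 14 (mod 67)
59^16 ≡ 62 (mod 67)
59^32 ≡ 25 (mod 67)
59^33 = 59^(32+1) ≡ 1 (mod 67).
Result is 1, so (-8/67) = 1.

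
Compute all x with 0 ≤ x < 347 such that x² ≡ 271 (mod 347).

Since 347 ≡ 3 (mod 4), a square root of 271 is 271^((347+1)/4) = 271^87 mod 347.
Repeated squaring: 271^2≡224, 271^4≡208, 271^8≡236, 271^16≡176, 271^32≡93, 271^64≡321 (mod 347).
271^87 = 271^(64+16+4+2+1) ≡ 74 (mod 347).
Check: 74² = 5476 ≡ 271 (mod 347). The two roots are 74 and 273.

74, 273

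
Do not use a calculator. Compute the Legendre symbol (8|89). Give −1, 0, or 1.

Euler's criterion: (8/89) ≡ 8^44 (mod 89).
8^2 ≡ 64 (mod 89)
8^4 ≡ 2 (mod 89)
8^8 ≡ 4 (mod 89)
8^16 ≡ 16 (mod 89)
8^32 ≡ 78 (mod 89)
8^44 = 8^(32+8+4) ≡ 1 (mod 89).
Result is 1, so (8/89) = 1.

1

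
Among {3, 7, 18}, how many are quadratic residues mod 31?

(3/31) = -1 → non-residue.
(7/31) = +1 → QR.
(18/31) = +1 → QR.
Total quadratic residues among the 3: 2.

2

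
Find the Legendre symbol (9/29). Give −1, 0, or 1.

1

Euler's criterion: (9/29) ≡ 9^14 (mod 29).
9^2 ≡ 23 (mod 29)
9^4 ≡ 7 (mod 29)
9^8 ≡ 20 (mod 29)
9^14 = 9^(8+4+2) ≡ 1 (mod 29).
Result is 1, so (9/29) = 1.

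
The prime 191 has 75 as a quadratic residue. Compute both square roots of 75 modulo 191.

Since 191 ≡ 3 (mod 4), a square root of 75 is 75^((191+1)/4) = 75^48 mod 191.
Repeated squaring: 75^2≡86, 75^4≡138, 75^8≡135, 75^16≡80, 75^32≡97 (mod 191).
75^48 = 75^(32+16) ≡ 120 (mod 191).
Check: 120² = 14400 ≡ 75 (mod 191). The two roots are 71 and 120.

71, 120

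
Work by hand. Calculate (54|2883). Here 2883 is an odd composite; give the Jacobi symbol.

0

Pull out 2: since 2883 ≡ 3 (mod 8), (2/2883) = -1.
Reciprocity: 27 ≡ 3 and 2883 ≡ 3 (mod 4), so (27/2883) = −(2883/27).
Reduce top mod 27: now compute (21/27).
Reciprocity: 21 ≡ 1 and 27 ≡ 3 (mod 4), so (21/27) = +(27/21).
Reduce top mod 21: now compute (6/21).
Pull out 2: since 21 ≡ 5 (mod 8), (2/21) = -1.
Reciprocity: 3 ≡ 3 and 21 ≡ 1 (mod 4), so (3/21) = +(21/3).
Reduce top mod 3: now compute (0/3).
Top reduces to 0: gcd > 1, so the symbol is 0.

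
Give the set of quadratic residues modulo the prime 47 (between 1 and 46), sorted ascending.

Square k = 1,…,23 (k and 47−k give the same square):
1²=1, 2²=4, 3²=9, 4²=16, 5²=25, 6²=36, 7²≡2, 8²≡17, 9²≡34, 10²≡6, 11²≡27, 12²≡3, 13²≡28, 14²≡8, 15²≡37, 16²≡21, 17²≡7, 18²≡42, 19²≡32, 20²≡24, 21²≡18, 22²≡14, 23²≡12 (mod 47).
So the quadratic residues mod 47 are {1, 2, 3, 4, 6, 7, 8, 9, 12, 14, 16, 17, 18, 21, 24, 25, 27, 28, 32, 34, 36, 37, 42}.

1, 2, 3, 4, 6, 7, 8, 9, 12, 14, 16, 17, 18, 21, 24, 25, 27, 28, 32, 34, 36, 37, 42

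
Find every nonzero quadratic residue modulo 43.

1,4,6,9,10,11,13,14,15,16,17,21,23,24,25,31,35,36,38,40,41

Square k = 1,…,21 (k and 43−k give the same square):
1²=1, 2²=4, 3²=9, 4²=16, 5²=25, 6²=36, 7²≡6, 8²≡21, 9²≡38, 10²≡14, 11²≡35, 12²≡15, 13²≡40, 14²≡24, 15²≡10, 16²≡41, 17²≡31, 18²≡23, 19²≡17, 20²≡13, 21²≡11 (mod 43).
So the quadratic residues mod 43 are {1, 4, 6, 9, 10, 11, 13, 14, 15, 16, 17, 21, 23, 24, 25, 31, 35, 36, 38, 40, 41}.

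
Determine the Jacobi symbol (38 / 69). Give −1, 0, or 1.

Pull out 2: since 69 ≡ 5 (mod 8), (2/69) = -1.
Reciprocity: 19 ≡ 3 and 69 ≡ 1 (mod 4), so (19/69) = +(69/19).
Reduce top mod 19: now compute (12/19).
Pull out 2^2: since 19 ≡ 3 (mod 8), (2/19) = -1, so (2/19)^2 = +1.
Reciprocity: 3 ≡ 3 and 19 ≡ 3 (mod 4), so (3/19) = −(19/3).
Reduce top mod 3: now compute (1/3).
Reached (1/3) = 1. Collecting the sign flips along the way, the symbol is +1.

1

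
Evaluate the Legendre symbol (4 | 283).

Pull out 2^2: since 283 ≡ 3 (mod 8), (2/283) = -1, so (2/283)^2 = +1.
Reached (1/283) = 1. Collecting the sign flips along the way, the symbol is +1.

1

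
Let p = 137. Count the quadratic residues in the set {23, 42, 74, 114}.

(23/137) = -1 → non-residue.
(42/137) = -1 → non-residue.
(74/137) = +1 → QR.
(114/137) = -1 → non-residue.
Total quadratic residues among the 4: 1.

1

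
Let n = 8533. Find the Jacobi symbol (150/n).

-1

Pull out 2: since 8533 ≡ 5 (mod 8), (2/8533) = -1.
Reciprocity: 75 ≡ 3 and 8533 ≡ 1 (mod 4), so (75/8533) = +(8533/75).
Reduce top mod 75: now compute (58/75).
Pull out 2: since 75 ≡ 3 (mod 8), (2/75) = -1.
Reciprocity: 29 ≡ 1 and 75 ≡ 3 (mod 4), so (29/75) = +(75/29).
Reduce top mod 29: now compute (17/29).
Reciprocity: 17 ≡ 1 and 29 ≡ 1 (mod 4), so (17/29) = +(29/17).
Reduce top mod 17: now compute (12/17).
Pull out 2^2: since 17 ≡ 1 (mod 8), (2/17) = +1, so (2/17)^2 = +1.
Reciprocity: 3 ≡ 3 and 17 ≡ 1 (mod 4), so (3/17) = +(17/3).
Reduce top mod 3: now compute (2/3).
Pull out 2: since 3 ≡ 3 (mod 8), (2/3) = -1.
Reached (1/3) = 1. Collecting the sign flips along the way, the symbol is -1.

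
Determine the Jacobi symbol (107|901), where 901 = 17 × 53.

-1

Reciprocity: 107 ≡ 3 and 901 ≡ 1 (mod 4), so (107/901) = +(901/107).
Reduce top mod 107: now compute (45/107).
Reciprocity: 45 ≡ 1 and 107 ≡ 3 (mod 4), so (45/107) = +(107/45).
Reduce top mod 45: now compute (17/45).
Reciprocity: 17 ≡ 1 and 45 ≡ 1 (mod 4), so (17/45) = +(45/17).
Reduce top mod 17: now compute (11/17).
Reciprocity: 11 ≡ 3 and 17 ≡ 1 (mod 4), so (11/17) = +(17/11).
Reduce top mod 11: now compute (6/11).
Pull out 2: since 11 ≡ 3 (mod 8), (2/11) = -1.
Reciprocity: 3 ≡ 3 and 11 ≡ 3 (mod 4), so (3/11) = −(11/3).
Reduce top mod 3: now compute (2/3).
Pull out 2: since 3 ≡ 3 (mod 8), (2/3) = -1.
Reached (1/3) = 1. Collecting the sign flips along the way, the symbol is -1.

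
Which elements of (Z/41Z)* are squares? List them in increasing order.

Square k = 1,…,20 (k and 41−k give the same square):
1²=1, 2²=4, 3²=9, 4²=16, 5²=25, 6²=36, 7²≡8, 8²≡23, 9²≡40, 10²≡18, 11²≡39, 12²≡21, 13²≡5, 14²≡32, 15²≡20, 16²≡10, 17²≡2, 18²≡37, 19²≡33, 20²≡31 (mod 41).
So the quadratic residues mod 41 are {1, 2, 4, 5, 8, 9, 10, 16, 18, 20, 21, 23, 25, 31, 32, 33, 36, 37, 39, 40}.

1,2,4,5,8,9,10,16,18,20,21,23,25,31,32,33,36,37,39,40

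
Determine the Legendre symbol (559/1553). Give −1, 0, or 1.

Reciprocity: 559 ≡ 3 and 1553 ≡ 1 (mod 4), so (559/1553) = +(1553/559).
Reduce top mod 559: now compute (435/559).
Reciprocity: 435 ≡ 3 and 559 ≡ 3 (mod 4), so (435/559) = −(559/435).
Reduce top mod 435: now compute (124/435).
Pull out 2^2: since 435 ≡ 3 (mod 8), (2/435) = -1, so (2/435)^2 = +1.
Reciprocity: 31 ≡ 3 and 435 ≡ 3 (mod 4), so (31/435) = −(435/31).
Reduce top mod 31: now compute (1/31).
Reached (1/31) = 1. Collecting the sign flips along the way, the symbol is +1.

1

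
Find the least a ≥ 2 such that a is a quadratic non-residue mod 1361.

(2/1361) = +1, so 2 is a residue.
(3/1361) = −1, so 3 is the smallest positive non-residue mod 1361.

3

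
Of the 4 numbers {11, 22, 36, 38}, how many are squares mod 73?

(11/73) = -1 → non-residue.
(22/73) = -1 → non-residue.
(36/73) = +1 → QR.
(38/73) = +1 → QR.
Total quadratic residues among the 4: 2.

2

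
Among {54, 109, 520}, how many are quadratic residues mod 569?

1

(54/569) = -1 → non-residue.
(109/569) = -1 → non-residue.
(520/569) = +1 → QR.
Total quadratic residues among the 3: 1.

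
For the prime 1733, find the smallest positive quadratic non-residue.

2

(2/1733) = −1, so 2 is the smallest positive non-residue mod 1733.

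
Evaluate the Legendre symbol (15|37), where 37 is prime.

Euler's criterion: (15/37) ≡ 15^18 (mod 37).
15^2 ≡ 3 (mod 37)
15^4 ≡ 9 (mod 37)
15^8 ≡ 7 (mod 37)
15^16 ≡ 12 (mod 37)
15^18 = 15^(16+2) ≡ 36 (mod 37).
Result is 36 ≡ −1, so (15/37) = −1.

-1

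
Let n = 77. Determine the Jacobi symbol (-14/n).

0

First reduce: -14 ≡ 63 (mod 77).
Reciprocity: 63 ≡ 3 and 77 ≡ 1 (mod 4), so (63/77) = +(77/63).
Reduce top mod 63: now compute (14/63).
Pull out 2: since 63 ≡ 7 (mod 8), (2/63) = +1.
Reciprocity: 7 ≡ 3 and 63 ≡ 3 (mod 4), so (7/63) = −(63/7).
Reduce top mod 7: now compute (0/7).
Top reduces to 0: gcd > 1, so the symbol is 0.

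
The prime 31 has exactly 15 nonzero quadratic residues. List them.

Square k = 1,…,15 (k and 31−k give the same square):
1²=1, 2²=4, 3²=9, 4²=16, 5²=25, 6²≡5, 7²≡18, 8²≡2, 9²≡19, 10²≡7, 11²≡28, 12²≡20, 13²≡14, 14²≡10, 15²≡8 (mod 31).
So the quadratic residues mod 31 are {1, 2, 4, 5, 7, 8, 9, 10, 14, 16, 18, 19, 20, 25, 28}.

1,2,4,5,7,8,9,10,14,16,18,19,20,25,28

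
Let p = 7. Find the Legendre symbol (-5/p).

First reduce: -5 ≡ 2 (mod 7).
Pull out 2: since 7 ≡ 7 (mod 8), (2/7) = +1.
Reached (1/7) = 1. Collecting the sign flips along the way, the symbol is +1.

1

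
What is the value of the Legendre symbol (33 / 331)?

Euler's criterion: (33/331) ≡ 33^165 (mod 331).
33^2 ≡ 96 (mod 331)
33^4 ≡ 279 (mod 331)
33^8 ≡ 56 (mod 331)
33^16 ≡ 157 (mod 331)
33^32 ≡ 155 (mod 331)
33^64 ≡ 193 (mod 331)
33^128 ≡ 177 (mod 331)
33^165 = 33^(128+32+4+1) ≡ 1 (mod 331).
Result is 1, so (33/331) = 1.

1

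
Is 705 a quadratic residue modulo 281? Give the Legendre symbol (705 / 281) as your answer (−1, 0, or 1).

Euler's criterion: (705/281) ≡ 143^140 (mod 281).
143^2 ≡ 217 (mod 281)
143^4 ≡ 162 (mod 281)
143^8 ≡ 111 (mod 281)
143^16 ≡ 238 (mod 281)
143^32 ≡ 163 (mod 281)
143^64 ≡ 155 (mod 281)
143^128 ≡ 140 (mod 281)
143^140 = 143^(128+8+4) ≡ 1 (mod 281).
Result is 1, so (705/281) = 1.

1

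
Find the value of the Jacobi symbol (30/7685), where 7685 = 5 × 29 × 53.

0

Pull out 2: since 7685 ≡ 5 (mod 8), (2/7685) = -1.
Reciprocity: 15 ≡ 3 and 7685 ≡ 1 (mod 4), so (15/7685) = +(7685/15).
Reduce top mod 15: now compute (5/15).
Reciprocity: 5 ≡ 1 and 15 ≡ 3 (mod 4), so (5/15) = +(15/5).
Reduce top mod 5: now compute (0/5).
Top reduces to 0: gcd > 1, so the symbol is 0.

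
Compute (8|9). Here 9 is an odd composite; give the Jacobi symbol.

1

Pull out 2^3: since 9 ≡ 1 (mod 8), (2/9) = +1, so (2/9)^3 = +1.
Reached (1/9) = 1. Collecting the sign flips along the way, the symbol is +1.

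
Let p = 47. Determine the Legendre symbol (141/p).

0

First reduce: 141 ≡ 0 (mod 47).
Top reduces to 0: gcd > 1, so the symbol is 0.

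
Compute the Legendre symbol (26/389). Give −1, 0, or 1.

-1

Euler's criterion: (26/389) ≡ 26^194 (mod 389).
26^2 ≡ 287 (mod 389)
26^4 ≡ 290 (mod 389)
26^8 ≡ 76 (mod 389)
26^16 ≡ 330 (mod 389)
26^32 ≡ 369 (mod 389)
26^64 ≡ 11 (mod 389)
26^128 ≡ 121 (mod 389)
26^194 = 26^(128+64+2) ≡ 388 (mod 389).
Result is 388 ≡ −1, so (26/389) = −1.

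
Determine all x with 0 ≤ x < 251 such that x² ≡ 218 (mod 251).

Since 251 ≡ 3 (mod 4), a square root of 218 is 218^((251+1)/4) = 218^63 mod 251.
Repeated squaring: 218^2≡85, 218^4≡197, 218^8≡155, 218^16≡180, 218^32≡21 (mod 251).
218^63 = 218^(32+16+8+4+2+1) ≡ 192 (mod 251).
Check: 192² = 36864 ≡ 218 (mod 251). The two roots are 59 and 192.

59, 192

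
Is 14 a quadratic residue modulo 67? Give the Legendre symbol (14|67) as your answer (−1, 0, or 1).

1

Pull out 2: since 67 ≡ 3 (mod 8), (2/67) = -1.
Reciprocity: 7 ≡ 3 and 67 ≡ 3 (mod 4), so (7/67) = −(67/7).
Reduce top mod 7: now compute (4/7).
Pull out 2^2: since 7 ≡ 7 (mod 8), (2/7) = +1, so (2/7)^2 = +1.
Reached (1/7) = 1. Collecting the sign flips along the way, the symbol is +1.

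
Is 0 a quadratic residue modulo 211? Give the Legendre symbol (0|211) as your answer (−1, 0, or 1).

0

Top reduces to 0: gcd > 1, so the symbol is 0.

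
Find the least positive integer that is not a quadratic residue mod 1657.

5

(2/1657) = +1, so 2 is a residue.
(3/1657) = +1, so 3 is a residue.
(4/1657) = +1, so 4 is a residue.
(5/1657) = −1, so 5 is the smallest positive non-residue mod 1657.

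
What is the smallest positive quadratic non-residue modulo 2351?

13

(2/2351) = +1, so 2 is a residue.
(3/2351) = +1, so 3 is a residue.
(4/2351) = +1, so 4 is a residue.
(5/2351) = +1, so 5 is a residue.
(6/2351) = +1, so 6 is a residue.
(7/2351) = +1, so 7 is a residue.
(8/2351) = +1, so 8 is a residue.
(9/2351) = +1, so 9 is a residue.
(10/2351) = +1, so 10 is a residue.
(11/2351) = +1, so 11 is a residue.
(12/2351) = +1, so 12 is a residue.
(13/2351) = −1, so 13 is the smallest positive non-residue mod 2351.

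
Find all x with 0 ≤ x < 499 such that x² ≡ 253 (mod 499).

Since 499 ≡ 3 (mod 4), a square root of 253 is 253^((499+1)/4) = 253^125 mod 499.
Repeated squaring: 253^2≡137, 253^4≡306, 253^8≡323, 253^16≡38, 253^32≡446, 253^64≡314 (mod 499).
253^125 = 253^(64+32+16+8+4+1) ≡ 420 (mod 499).
Check: 420² = 176400 ≡ 253 (mod 499). The two roots are 79 and 420.

79, 420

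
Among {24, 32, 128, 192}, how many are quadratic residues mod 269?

1

(24/269) = +1 → QR.
(32/269) = -1 → non-residue.
(128/269) = -1 → non-residue.
(192/269) = -1 → non-residue.
Total quadratic residues among the 4: 1.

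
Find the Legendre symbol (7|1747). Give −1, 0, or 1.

Reciprocity: 7 ≡ 3 and 1747 ≡ 3 (mod 4), so (7/1747) = −(1747/7).
Reduce top mod 7: now compute (4/7).
Pull out 2^2: since 7 ≡ 7 (mod 8), (2/7) = +1, so (2/7)^2 = +1.
Reached (1/7) = 1. Collecting the sign flips along the way, the symbol is -1.

-1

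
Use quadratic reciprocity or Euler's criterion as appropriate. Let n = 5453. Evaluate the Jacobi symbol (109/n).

1

Reciprocity: 109 ≡ 1 and 5453 ≡ 1 (mod 4), so (109/5453) = +(5453/109).
Reduce top mod 109: now compute (3/109).
Reciprocity: 3 ≡ 3 and 109 ≡ 1 (mod 4), so (3/109) = +(109/3).
Reduce top mod 3: now compute (1/3).
Reached (1/3) = 1. Collecting the sign flips along the way, the symbol is +1.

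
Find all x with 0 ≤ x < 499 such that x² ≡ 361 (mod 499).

Since 499 ≡ 3 (mod 4), a square root of 361 is 361^((499+1)/4) = 361^125 mod 499.
Repeated squaring: 361^2≡82, 361^4≡237, 361^8≡281, 361^16≡119, 361^32≡189, 361^64≡292 (mod 499).
361^125 = 361^(64+32+16+8+4+1) ≡ 480 (mod 499).
Check: 480² = 230400 ≡ 361 (mod 499). The two roots are 19 and 480.

19, 480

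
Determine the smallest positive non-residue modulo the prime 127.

(2/127) = +1, so 2 is a residue.
(3/127) = −1, so 3 is the smallest positive non-residue mod 127.

3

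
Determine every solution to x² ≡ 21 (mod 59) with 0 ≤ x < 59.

Since 59 ≡ 3 (mod 4), a square root of 21 is 21^((59+1)/4) = 21^15 mod 59.
Repeated squaring: 21^2≡28, 21^4≡17, 21^8≡53 (mod 59).
21^15 = 21^(8+4+2+1) ≡ 27 (mod 59).
Check: 27² = 729 ≡ 21 (mod 59). The two roots are 27 and 32.

27, 32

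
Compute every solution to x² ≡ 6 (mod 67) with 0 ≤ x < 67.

Since 67 ≡ 3 (mod 4), a square root of 6 is 6^((67+1)/4) = 6^17 mod 67.
Repeated squaring: 6^2≡36, 6^4≡23, 6^8≡60, 6^16≡49 (mod 67).
6^17 = 6^(16+1) ≡ 26 (mod 67).
Check: 26² = 676 ≡ 6 (mod 67). The two roots are 26 and 41.

26, 41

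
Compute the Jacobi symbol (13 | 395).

-1

Reciprocity: 13 ≡ 1 and 395 ≡ 3 (mod 4), so (13/395) = +(395/13).
Reduce top mod 13: now compute (5/13).
Reciprocity: 5 ≡ 1 and 13 ≡ 1 (mod 4), so (5/13) = +(13/5).
Reduce top mod 5: now compute (3/5).
Reciprocity: 3 ≡ 3 and 5 ≡ 1 (mod 4), so (3/5) = +(5/3).
Reduce top mod 3: now compute (2/3).
Pull out 2: since 3 ≡ 3 (mod 8), (2/3) = -1.
Reached (1/3) = 1. Collecting the sign flips along the way, the symbol is -1.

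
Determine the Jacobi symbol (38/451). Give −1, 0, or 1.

-1

Pull out 2: since 451 ≡ 3 (mod 8), (2/451) = -1.
Reciprocity: 19 ≡ 3 and 451 ≡ 3 (mod 4), so (19/451) = −(451/19).
Reduce top mod 19: now compute (14/19).
Pull out 2: since 19 ≡ 3 (mod 8), (2/19) = -1.
Reciprocity: 7 ≡ 3 and 19 ≡ 3 (mod 4), so (7/19) = −(19/7).
Reduce top mod 7: now compute (5/7).
Reciprocity: 5 ≡ 1 and 7 ≡ 3 (mod 4), so (5/7) = +(7/5).
Reduce top mod 5: now compute (2/5).
Pull out 2: since 5 ≡ 5 (mod 8), (2/5) = -1.
Reached (1/5) = 1. Collecting the sign flips along the way, the symbol is -1.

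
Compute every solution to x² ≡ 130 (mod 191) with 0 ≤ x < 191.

Since 191 ≡ 3 (mod 4), a square root of 130 is 130^((191+1)/4) = 130^48 mod 191.
Repeated squaring: 130^2≡92, 130^4≡60, 130^8≡162, 130^16≡77, 130^32≡8 (mod 191).
130^48 = 130^(32+16) ≡ 43 (mod 191).
Check: 43² = 1849 ≡ 130 (mod 191). The two roots are 43 and 148.

43, 148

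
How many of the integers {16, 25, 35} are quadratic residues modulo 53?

(16/53) = +1 → QR.
(25/53) = +1 → QR.
(35/53) = -1 → non-residue.
Total quadratic residues among the 3: 2.

2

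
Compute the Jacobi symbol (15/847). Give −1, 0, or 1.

1

Reciprocity: 15 ≡ 3 and 847 ≡ 3 (mod 4), so (15/847) = −(847/15).
Reduce top mod 15: now compute (7/15).
Reciprocity: 7 ≡ 3 and 15 ≡ 3 (mod 4), so (7/15) = −(15/7).
Reduce top mod 7: now compute (1/7).
Reached (1/7) = 1. Collecting the sign flips along the way, the symbol is +1.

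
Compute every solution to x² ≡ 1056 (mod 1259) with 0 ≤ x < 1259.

309, 950

Since 1259 ≡ 3 (mod 4), a square root of 1056 is 1056^((1259+1)/4) = 1056^315 mod 1259.
Repeated squaring: 1056^2≡921, 1056^4≡934, 1056^8≡1128, 1056^16≡794, 1056^32≡936, 1056^64≡1091, 1056^128≡526, 1056^256≡955 (mod 1259).
1056^315 = 1056^(256+32+16+8+2+1) ≡ 950 (mod 1259).
Check: 950² = 902500 ≡ 1056 (mod 1259). The two roots are 309 and 950.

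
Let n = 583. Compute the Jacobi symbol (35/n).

Reciprocity: 35 ≡ 3 and 583 ≡ 3 (mod 4), so (35/583) = −(583/35).
Reduce top mod 35: now compute (23/35).
Reciprocity: 23 ≡ 3 and 35 ≡ 3 (mod 4), so (23/35) = −(35/23).
Reduce top mod 23: now compute (12/23).
Pull out 2^2: since 23 ≡ 7 (mod 8), (2/23) = +1, so (2/23)^2 = +1.
Reciprocity: 3 ≡ 3 and 23 ≡ 3 (mod 4), so (3/23) = −(23/3).
Reduce top mod 3: now compute (2/3).
Pull out 2: since 3 ≡ 3 (mod 8), (2/3) = -1.
Reached (1/3) = 1. Collecting the sign flips along the way, the symbol is +1.

1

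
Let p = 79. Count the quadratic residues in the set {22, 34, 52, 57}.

(22/79) = +1 → QR.
(34/79) = -1 → non-residue.
(52/79) = +1 → QR.
(57/79) = -1 → non-residue.
Total quadratic residues among the 4: 2.

2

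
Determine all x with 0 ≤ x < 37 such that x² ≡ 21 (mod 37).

13, 24

37 ≡ 1 (mod 4), so we find a root by search.
Trying successive values, 13² = 169 ≡ 21 (mod 37). The other root is 37 − 13 = 24.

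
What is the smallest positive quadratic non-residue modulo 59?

(2/59) = −1, so 2 is the smallest positive non-residue mod 59.

2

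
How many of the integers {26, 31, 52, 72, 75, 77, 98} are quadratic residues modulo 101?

(26/101) = -1 → non-residue.
(31/101) = +1 → QR.
(52/101) = +1 → QR.
(72/101) = -1 → non-residue.
(75/101) = -1 → non-residue.
(77/101) = +1 → QR.
(98/101) = -1 → non-residue.
Total quadratic residues among the 7: 3.

3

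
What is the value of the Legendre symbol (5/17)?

-1

Euler's criterion: (5/17) ≡ 5^8 (mod 17).
5^2 ≡ 8 (mod 17)
5^4 ≡ 13 (mod 17)
5^8 ≡ 16 (mod 17)
5^8 = 5^(8) ≡ 16 (mod 17).
Result is 16 ≡ −1, so (5/17) = −1.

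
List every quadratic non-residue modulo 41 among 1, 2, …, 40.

Square k = 1,…,20 (k and 41−k give the same square):
1²=1, 2²=4, 3²=9, 4²=16, 5²=25, 6²=36, 7²≡8, 8²≡23, 9²≡40, 10²≡18, 11²≡39, 12²≡21, 13²≡5, 14²≡32, 15²≡20, 16²≡10, 17²≡2, 18²≡37, 19²≡33, 20²≡31 (mod 41).
The residues are {1, 2, 4, 5, 8, 9, 10, 16, 18, 20, 21, 23, 25, 31, 32, 33, 36, 37, 39, 40}; the non-residues are the remaining 20 nonzero classes.

3 6 7 11 12 13 14 15 17 19 22 24 26 27 28 29 30 34 35 38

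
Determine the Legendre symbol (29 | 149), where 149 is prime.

1

Euler's criterion: (29/149) ≡ 29^74 (mod 149).
29^2 ≡ 96 (mod 149)
29^4 ≡ 127 (mod 149)
29^8 ≡ 37 (mod 149)
29^16 ≡ 28 (mod 149)
29^32 ≡ 39 (mod 149)
29^64 ≡ 31 (mod 149)
29^74 = 29^(64+8+2) ≡ 1 (mod 149).
Result is 1, so (29/149) = 1.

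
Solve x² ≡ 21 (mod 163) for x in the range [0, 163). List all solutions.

64, 99

Since 163 ≡ 3 (mod 4), a square root of 21 is 21^((163+1)/4) = 21^41 mod 163.
Repeated squaring: 21^2≡115, 21^4≡22, 21^8≡158, 21^16≡25, 21^32≡136 (mod 163).
21^41 = 21^(32+8+1) ≡ 64 (mod 163).
Check: 64² = 4096 ≡ 21 (mod 163). The two roots are 64 and 99.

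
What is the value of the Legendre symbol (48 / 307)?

Pull out 2^4: since 307 ≡ 3 (mod 8), (2/307) = -1, so (2/307)^4 = +1.
Reciprocity: 3 ≡ 3 and 307 ≡ 3 (mod 4), so (3/307) = −(307/3).
Reduce top mod 3: now compute (1/3).
Reached (1/3) = 1. Collecting the sign flips along the way, the symbol is -1.

-1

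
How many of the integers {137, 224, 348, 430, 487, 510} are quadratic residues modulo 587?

(137/587) = +1 → QR.
(224/587) = -1 → non-residue.
(348/587) = +1 → QR.
(430/587) = +1 → QR.
(487/587) = -1 → non-residue.
(510/587) = +1 → QR.
Total quadratic residues among the 6: 4.

4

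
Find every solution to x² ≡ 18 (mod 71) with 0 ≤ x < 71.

Since 71 ≡ 3 (mod 4), a square root of 18 is 18^((71+1)/4) = 18^18 mod 71.
Repeated squaring: 18^2≡40, 18^4≡38, 18^8≡24, 18^16≡8 (mod 71).
18^18 = 18^(16+2) ≡ 36 (mod 71).
Check: 36² = 1296 ≡ 18 (mod 71). The two roots are 35 and 36.

35, 36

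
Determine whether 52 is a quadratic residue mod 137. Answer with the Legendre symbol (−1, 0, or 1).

Pull out 2^2: since 137 ≡ 1 (mod 8), (2/137) = +1, so (2/137)^2 = +1.
Reciprocity: 13 ≡ 1 and 137 ≡ 1 (mod 4), so (13/137) = +(137/13).
Reduce top mod 13: now compute (7/13).
Reciprocity: 7 ≡ 3 and 13 ≡ 1 (mod 4), so (7/13) = +(13/7).
Reduce top mod 7: now compute (6/7).
Pull out 2: since 7 ≡ 7 (mod 8), (2/7) = +1.
Reciprocity: 3 ≡ 3 and 7 ≡ 3 (mod 4), so (3/7) = −(7/3).
Reduce top mod 3: now compute (1/3).
Reached (1/3) = 1. Collecting the sign flips along the way, the symbol is -1.

-1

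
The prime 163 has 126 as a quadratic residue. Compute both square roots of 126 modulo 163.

17, 146

Since 163 ≡ 3 (mod 4), a square root of 126 is 126^((163+1)/4) = 126^41 mod 163.
Repeated squaring: 126^2≡65, 126^4≡150, 126^8≡6, 126^16≡36, 126^32≡155 (mod 163).
126^41 = 126^(32+8+1) ≡ 146 (mod 163).
Check: 146² = 21316 ≡ 126 (mod 163). The two roots are 17 and 146.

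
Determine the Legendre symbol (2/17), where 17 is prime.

Euler's criterion: (2/17) ≡ 2^8 (mod 17).
2^2 ≡ 4 (mod 17)
2^4 ≡ 16 (mod 17)
2^8 ≡ 1 (mod 17)
2^8 = 2^(8) ≡ 1 (mod 17).
Result is 1, so (2/17) = 1.

1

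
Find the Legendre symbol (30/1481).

Pull out 2: since 1481 ≡ 1 (mod 8), (2/1481) = +1.
Reciprocity: 15 ≡ 3 and 1481 ≡ 1 (mod 4), so (15/1481) = +(1481/15).
Reduce top mod 15: now compute (11/15).
Reciprocity: 11 ≡ 3 and 15 ≡ 3 (mod 4), so (11/15) = −(15/11).
Reduce top mod 11: now compute (4/11).
Pull out 2^2: since 11 ≡ 3 (mod 8), (2/11) = -1, so (2/11)^2 = +1.
Reached (1/11) = 1. Collecting the sign flips along the way, the symbol is -1.

-1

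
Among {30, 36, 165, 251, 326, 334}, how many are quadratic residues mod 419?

(30/419) = -1 → non-residue.
(36/419) = +1 → QR.
(165/419) = -1 → non-residue.
(251/419) = +1 → QR.
(326/419) = +1 → QR.
(334/419) = +1 → QR.
Total quadratic residues among the 6: 4.

4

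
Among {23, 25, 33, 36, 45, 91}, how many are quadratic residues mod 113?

(23/113) = -1 → non-residue.
(25/113) = +1 → QR.
(33/113) = -1 → non-residue.
(36/113) = +1 → QR.
(45/113) = -1 → non-residue.
(91/113) = +1 → QR.
Total quadratic residues among the 6: 3.

3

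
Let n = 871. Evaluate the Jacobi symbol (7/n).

Reciprocity: 7 ≡ 3 and 871 ≡ 3 (mod 4), so (7/871) = −(871/7).
Reduce top mod 7: now compute (3/7).
Reciprocity: 3 ≡ 3 and 7 ≡ 3 (mod 4), so (3/7) = −(7/3).
Reduce top mod 3: now compute (1/3).
Reached (1/3) = 1. Collecting the sign flips along the way, the symbol is +1.

1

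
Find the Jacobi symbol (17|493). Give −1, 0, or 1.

0

Reciprocity: 17 ≡ 1 and 493 ≡ 1 (mod 4), so (17/493) = +(493/17).
Reduce top mod 17: now compute (0/17).
Top reduces to 0: gcd > 1, so the symbol is 0.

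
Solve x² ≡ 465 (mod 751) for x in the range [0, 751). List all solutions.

312, 439

Since 751 ≡ 3 (mod 4), a square root of 465 is 465^((751+1)/4) = 465^188 mod 751.
Repeated squaring: 465^2≡688, 465^4≡214, 465^8≡736, 465^16≡225, 465^32≡308, 465^64≡238, 465^128≡319 (mod 751).
465^188 = 465^(128+32+16+8+4) ≡ 439 (mod 751).
Check: 439² = 192721 ≡ 465 (mod 751). The two roots are 312 and 439.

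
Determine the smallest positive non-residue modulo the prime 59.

2

(2/59) = −1, so 2 is the smallest positive non-residue mod 59.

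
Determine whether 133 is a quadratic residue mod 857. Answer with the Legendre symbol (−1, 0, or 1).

Euler's criterion: (133/857) ≡ 133^428 (mod 857).
133^2 ≡ 549 (mod 857)
133^4 ≡ 594 (mod 857)
133^8 ≡ 609 (mod 857)
133^16 ≡ 657 (mod 857)
133^32 ≡ 578 (mod 857)
133^64 ≡ 711 (mod 857)
133^128 ≡ 748 (mod 857)
133^256 ≡ 740 (mod 857)
133^428 = 133^(256+128+32+8+4) ≡ 1 (mod 857).
Result is 1, so (133/857) = 1.

1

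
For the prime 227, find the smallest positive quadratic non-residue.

(2/227) = −1, so 2 is the smallest positive non-residue mod 227.

2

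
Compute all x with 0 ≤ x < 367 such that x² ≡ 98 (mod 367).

Since 367 ≡ 3 (mod 4), a square root of 98 is 98^((367+1)/4) = 98^92 mod 367.
Repeated squaring: 98^2≡62, 98^4≡174, 98^8≡182, 98^16≡94, 98^32≡28, 98^64≡50 (mod 367).
98^92 = 98^(64+16+8+4) ≡ 181 (mod 367).
Check: 181² = 32761 ≡ 98 (mod 367). The two roots are 181 and 186.

181, 186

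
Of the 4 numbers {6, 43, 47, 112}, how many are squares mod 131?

2

(6/131) = -1 → non-residue.
(43/131) = +1 → QR.
(47/131) = -1 → non-residue.
(112/131) = +1 → QR.
Total quadratic residues among the 4: 2.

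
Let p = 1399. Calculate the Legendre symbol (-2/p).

First reduce: -2 ≡ 1397 (mod 1399).
Reciprocity: 1397 ≡ 1 and 1399 ≡ 3 (mod 4), so (1397/1399) = +(1399/1397).
Reduce top mod 1397: now compute (2/1397).
Pull out 2: since 1397 ≡ 5 (mod 8), (2/1397) = -1.
Reached (1/1397) = 1. Collecting the sign flips along the way, the symbol is -1.

-1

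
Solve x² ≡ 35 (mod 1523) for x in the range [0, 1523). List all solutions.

Since 1523 ≡ 3 (mod 4), a square root of 35 is 35^((1523+1)/4) = 35^381 mod 1523.
Repeated squaring: 35^2≡1225, 35^4≡470, 35^8≡65, 35^16≡1179, 35^32≡1065, 35^64≡1113, 35^128≡570, 35^256≡501 (mod 1523).
35^381 = 35^(256+64+32+16+8+4+1) ≡ 1078 (mod 1523).
Check: 1078² = 1162084 ≡ 35 (mod 1523). The two roots are 445 and 1078.

445, 1078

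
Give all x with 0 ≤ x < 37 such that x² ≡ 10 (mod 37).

11, 26

37 ≡ 1 (mod 4), so we find a root by search.
Trying successive values, 11² = 121 ≡ 10 (mod 37). The other root is 37 − 11 = 26.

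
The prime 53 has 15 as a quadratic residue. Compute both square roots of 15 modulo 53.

11, 42

53 ≡ 1 (mod 4), so we find a root by search.
Trying successive values, 11² = 121 ≡ 15 (mod 53). The other root is 53 − 11 = 42.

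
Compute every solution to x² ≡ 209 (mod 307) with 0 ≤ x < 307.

Since 307 ≡ 3 (mod 4), a square root of 209 is 209^((307+1)/4) = 209^77 mod 307.
Repeated squaring: 209^2≡87, 209^4≡201, 209^8≡184, 209^16≡86, 209^32≡28, 209^64≡170 (mod 307).
209^77 = 209^(64+8+4+1) ≡ 165 (mod 307).
Check: 165² = 27225 ≡ 209 (mod 307). The two roots are 142 and 165.

142, 165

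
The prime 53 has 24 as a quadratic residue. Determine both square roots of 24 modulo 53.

53 ≡ 1 (mod 4), so we find a root by search.
Trying successive values, 17² = 289 ≡ 24 (mod 53). The other root is 53 − 17 = 36.

17, 36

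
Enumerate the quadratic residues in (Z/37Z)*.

1 3 4 7 9 10 11 12 16 21 25 26 27 28 30 33 34 36

Square k = 1,…,18 (k and 37−k give the same square):
1²=1, 2²=4, 3²=9, 4²=16, 5²=25, 6²=36, 7²≡12, 8²≡27, 9²≡7, 10²≡26, 11²≡10, 12²≡33, 13²≡21, 14²≡11, 15²≡3, 16²≡34, 17²≡30, 18²≡28 (mod 37).
So the quadratic residues mod 37 are {1, 3, 4, 7, 9, 10, 11, 12, 16, 21, 25, 26, 27, 28, 30, 33, 34, 36}.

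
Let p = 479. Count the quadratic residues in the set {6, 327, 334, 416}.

3

(6/479) = +1 → QR.
(327/479) = +1 → QR.
(334/479) = +1 → QR.
(416/479) = -1 → non-residue.
Total quadratic residues among the 4: 3.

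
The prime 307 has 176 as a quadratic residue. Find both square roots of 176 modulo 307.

Since 307 ≡ 3 (mod 4), a square root of 176 is 176^((307+1)/4) = 176^77 mod 307.
Repeated squaring: 176^2≡276, 176^4≡40, 176^8≡65, 176^16≡234, 176^32≡110, 176^64≡127 (mod 307).
176^77 = 176^(64+8+4+1) ≡ 100 (mod 307).
Check: 100² = 10000 ≡ 176 (mod 307). The two roots are 100 and 207.

100, 207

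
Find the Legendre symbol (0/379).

0

Top reduces to 0: gcd > 1, so the symbol is 0.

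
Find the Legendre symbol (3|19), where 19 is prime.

-1

Euler's criterion: (3/19) ≡ 3^9 (mod 19).
3^2 ≡ 9 (mod 19)
3^4 ≡ 5 (mod 19)
3^8 ≡ 6 (mod 19)
3^9 = 3^(8+1) ≡ 18 (mod 19).
Result is 18 ≡ −1, so (3/19) = −1.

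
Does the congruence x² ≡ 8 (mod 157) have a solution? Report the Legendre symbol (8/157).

-1

Pull out 2^3: since 157 ≡ 5 (mod 8), (2/157) = -1, so (2/157)^3 = -1.
Reached (1/157) = 1. Collecting the sign flips along the way, the symbol is -1.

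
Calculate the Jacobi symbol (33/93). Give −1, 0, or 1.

0

Reciprocity: 33 ≡ 1 and 93 ≡ 1 (mod 4), so (33/93) = +(93/33).
Reduce top mod 33: now compute (27/33).
Reciprocity: 27 ≡ 3 and 33 ≡ 1 (mod 4), so (27/33) = +(33/27).
Reduce top mod 27: now compute (6/27).
Pull out 2: since 27 ≡ 3 (mod 8), (2/27) = -1.
Reciprocity: 3 ≡ 3 and 27 ≡ 3 (mod 4), so (3/27) = −(27/3).
Reduce top mod 3: now compute (0/3).
Top reduces to 0: gcd > 1, so the symbol is 0.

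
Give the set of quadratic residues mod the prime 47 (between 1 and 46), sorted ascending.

Square k = 1,…,23 (k and 47−k give the same square):
1²=1, 2²=4, 3²=9, 4²=16, 5²=25, 6²=36, 7²≡2, 8²≡17, 9²≡34, 10²≡6, 11²≡27, 12²≡3, 13²≡28, 14²≡8, 15²≡37, 16²≡21, 17²≡7, 18²≡42, 19²≡32, 20²≡24, 21²≡18, 22²≡14, 23²≡12 (mod 47).
So the quadratic residues mod 47 are {1, 2, 3, 4, 6, 7, 8, 9, 12, 14, 16, 17, 18, 21, 24, 25, 27, 28, 32, 34, 36, 37, 42}.

1, 2, 3, 4, 6, 7, 8, 9, 12, 14, 16, 17, 18, 21, 24, 25, 27, 28, 32, 34, 36, 37, 42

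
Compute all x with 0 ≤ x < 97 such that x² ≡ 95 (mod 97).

97 ≡ 1 (mod 4), so we find a root by search.
Trying successive values, 17² = 289 ≡ 95 (mod 97). The other root is 97 − 17 = 80.

17, 80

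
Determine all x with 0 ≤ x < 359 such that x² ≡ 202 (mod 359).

Since 359 ≡ 3 (mod 4), a square root of 202 is 202^((359+1)/4) = 202^90 mod 359.
Repeated squaring: 202^2≡237, 202^4≡165, 202^8≡300, 202^16≡250, 202^32≡34, 202^64≡79 (mod 359).
202^90 = 202^(64+16+8+2) ≡ 90 (mod 359).
Check: 90² = 8100 ≡ 202 (mod 359). The two roots are 90 and 269.

90, 269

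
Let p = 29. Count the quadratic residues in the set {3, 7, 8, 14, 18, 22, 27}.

(3/29) = -1 → non-residue.
(7/29) = +1 → QR.
(8/29) = -1 → non-residue.
(14/29) = -1 → non-residue.
(18/29) = -1 → non-residue.
(22/29) = +1 → QR.
(27/29) = -1 → non-residue.
Total quadratic residues among the 7: 2.

2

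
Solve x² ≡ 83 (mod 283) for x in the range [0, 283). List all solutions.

138, 145

Since 283 ≡ 3 (mod 4), a square root of 83 is 83^((283+1)/4) = 83^71 mod 283.
Repeated squaring: 83^2≡97, 83^4≡70, 83^8≡89, 83^16≡280, 83^32≡9, 83^64≡81 (mod 283).
83^71 = 83^(64+4+2+1) ≡ 138 (mod 283).
Check: 138² = 19044 ≡ 83 (mod 283). The two roots are 138 and 145.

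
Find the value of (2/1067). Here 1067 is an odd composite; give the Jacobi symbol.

-1

Pull out 2: since 1067 ≡ 3 (mod 8), (2/1067) = -1.
Reached (1/1067) = 1. Collecting the sign flips along the way, the symbol is -1.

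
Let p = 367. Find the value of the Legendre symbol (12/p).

-1

Pull out 2^2: since 367 ≡ 7 (mod 8), (2/367) = +1, so (2/367)^2 = +1.
Reciprocity: 3 ≡ 3 and 367 ≡ 3 (mod 4), so (3/367) = −(367/3).
Reduce top mod 3: now compute (1/3).
Reached (1/3) = 1. Collecting the sign flips along the way, the symbol is -1.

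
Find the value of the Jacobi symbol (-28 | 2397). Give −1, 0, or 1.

First reduce: -28 ≡ 2369 (mod 2397).
Reciprocity: 2369 ≡ 1 and 2397 ≡ 1 (mod 4), so (2369/2397) = +(2397/2369).
Reduce top mod 2369: now compute (28/2369).
Pull out 2^2: since 2369 ≡ 1 (mod 8), (2/2369) = +1, so (2/2369)^2 = +1.
Reciprocity: 7 ≡ 3 and 2369 ≡ 1 (mod 4), so (7/2369) = +(2369/7).
Reduce top mod 7: now compute (3/7).
Reciprocity: 3 ≡ 3 and 7 ≡ 3 (mod 4), so (3/7) = −(7/3).
Reduce top mod 3: now compute (1/3).
Reached (1/3) = 1. Collecting the sign flips along the way, the symbol is -1.

-1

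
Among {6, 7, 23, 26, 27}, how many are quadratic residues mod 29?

(6/29) = +1 → QR.
(7/29) = +1 → QR.
(23/29) = +1 → QR.
(26/29) = -1 → non-residue.
(27/29) = -1 → non-residue.
Total quadratic residues among the 5: 3.

3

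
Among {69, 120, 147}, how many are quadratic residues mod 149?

(69/149) = +1 → QR.
(120/149) = +1 → QR.
(147/149) = -1 → non-residue.
Total quadratic residues among the 3: 2.

2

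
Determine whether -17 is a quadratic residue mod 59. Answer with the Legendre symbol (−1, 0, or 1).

-1

First reduce: -17 ≡ 42 (mod 59).
Pull out 2: since 59 ≡ 3 (mod 8), (2/59) = -1.
Reciprocity: 21 ≡ 1 and 59 ≡ 3 (mod 4), so (21/59) = +(59/21).
Reduce top mod 21: now compute (17/21).
Reciprocity: 17 ≡ 1 and 21 ≡ 1 (mod 4), so (17/21) = +(21/17).
Reduce top mod 17: now compute (4/17).
Pull out 2^2: since 17 ≡ 1 (mod 8), (2/17) = +1, so (2/17)^2 = +1.
Reached (1/17) = 1. Collecting the sign flips along the way, the symbol is -1.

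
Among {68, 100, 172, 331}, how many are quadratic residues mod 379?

2

(68/379) = -1 → non-residue.
(100/379) = +1 → QR.
(172/379) = -1 → non-residue.
(331/379) = +1 → QR.
Total quadratic residues among the 4: 2.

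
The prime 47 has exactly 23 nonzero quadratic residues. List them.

Square k = 1,…,23 (k and 47−k give the same square):
1²=1, 2²=4, 3²=9, 4²=16, 5²=25, 6²=36, 7²≡2, 8²≡17, 9²≡34, 10²≡6, 11²≡27, 12²≡3, 13²≡28, 14²≡8, 15²≡37, 16²≡21, 17²≡7, 18²≡42, 19²≡32, 20²≡24, 21²≡18, 22²≡14, 23²≡12 (mod 47).
So the quadratic residues mod 47 are {1, 2, 3, 4, 6, 7, 8, 9, 12, 14, 16, 17, 18, 21, 24, 25, 27, 28, 32, 34, 36, 37, 42}.

1,2,3,4,6,7,8,9,12,14,16,17,18,21,24,25,27,28,32,34,36,37,42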